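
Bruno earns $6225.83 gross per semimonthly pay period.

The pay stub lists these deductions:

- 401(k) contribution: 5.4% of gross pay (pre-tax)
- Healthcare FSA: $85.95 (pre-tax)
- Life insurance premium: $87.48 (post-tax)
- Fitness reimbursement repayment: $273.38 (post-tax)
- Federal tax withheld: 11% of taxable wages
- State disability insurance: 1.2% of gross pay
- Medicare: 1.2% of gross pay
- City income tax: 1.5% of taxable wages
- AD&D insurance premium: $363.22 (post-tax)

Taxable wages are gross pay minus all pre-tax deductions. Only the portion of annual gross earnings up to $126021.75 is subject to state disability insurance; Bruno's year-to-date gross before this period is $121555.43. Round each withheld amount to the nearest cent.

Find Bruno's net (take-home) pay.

401(k) contribution: $6225.83 × 0.054 = $336.19
Healthcare FSA: $85.95
Pre-tax total = $336.19 + $85.95 = $422.14
Taxable wages = $6225.83 − $422.14 = $5803.69
City income tax: $5803.69 × 0.015 = $87.06
Federal tax withheld: $5803.69 × 0.11 = $638.41
Medicare: $6225.83 × 0.012 = $74.71
State disability insurance: only $126021.75 − $121555.43 = $4466.32 of this check is subject → $4466.32 × 0.012 = $53.60
Fitness reimbursement repayment: $273.38
AD&D insurance premium: $363.22
Life insurance premium: $87.48
Total deductions = $336.19 + $85.95 + $87.06 + $638.41 + $74.71 + $53.60 + $273.38 + $363.22 + $87.48 = $2000.00
Net pay = $6225.83 − $2000.00 = $4225.83

$4225.83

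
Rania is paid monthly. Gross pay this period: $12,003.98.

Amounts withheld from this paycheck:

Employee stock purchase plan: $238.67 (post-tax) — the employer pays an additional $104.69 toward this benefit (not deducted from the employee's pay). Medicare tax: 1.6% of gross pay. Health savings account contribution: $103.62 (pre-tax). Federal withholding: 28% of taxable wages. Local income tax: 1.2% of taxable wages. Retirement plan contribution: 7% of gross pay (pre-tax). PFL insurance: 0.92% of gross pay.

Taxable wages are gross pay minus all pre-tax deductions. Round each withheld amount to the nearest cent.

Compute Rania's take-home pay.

$7,289.37

Health savings account contribution: $103.62
Retirement plan contribution: $12,003.98 × 0.07 = $840.28
Pre-tax total = $103.62 + $840.28 = $943.90
Taxable wages = $12,003.98 − $943.90 = $11,060.08
Local income tax: $11,060.08 × 0.012 = $132.72
Federal withholding: $11,060.08 × 0.28 = $3,096.82
Medicare tax: $12,003.98 × 0.016 = $192.06
PFL insurance: $12,003.98 × 0.0092 = $110.44
Employee stock purchase plan: $238.67
(Employer's $104.69 toward employee stock purchase plan is not withheld from the employee.)
Total deductions = $103.62 + $840.28 + $132.72 + $3,096.82 + $192.06 + $110.44 + $238.67 = $4,714.61
Net pay = $12,003.98 − $4,714.61 = $7,289.37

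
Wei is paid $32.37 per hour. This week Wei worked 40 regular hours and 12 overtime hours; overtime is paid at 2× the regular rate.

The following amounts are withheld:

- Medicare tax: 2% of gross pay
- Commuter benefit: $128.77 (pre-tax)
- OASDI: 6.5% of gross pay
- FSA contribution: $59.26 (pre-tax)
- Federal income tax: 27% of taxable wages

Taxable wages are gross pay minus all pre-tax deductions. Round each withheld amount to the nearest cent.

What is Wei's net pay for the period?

Regular pay: 40 × $32.37 = $1,294.80
Overtime pay: 12 × $32.37 × 2 = $776.88
Gross pay = $1,294.80 + $776.88 = $2,071.68
FSA contribution: $59.26
Commuter benefit: $128.77
Pre-tax total = $59.26 + $128.77 = $188.03
Taxable wages = $2,071.68 − $188.03 = $1,883.65
Federal income tax: $1,883.65 × 0.27 = $508.59
Medicare tax: $2,071.68 × 0.02 = $41.43
OASDI: $2,071.68 × 0.065 = $134.66
Total deductions = $59.26 + $128.77 + $508.59 + $41.43 + $134.66 = $872.71
Net pay = $2,071.68 − $872.71 = $1,198.97

$1,198.97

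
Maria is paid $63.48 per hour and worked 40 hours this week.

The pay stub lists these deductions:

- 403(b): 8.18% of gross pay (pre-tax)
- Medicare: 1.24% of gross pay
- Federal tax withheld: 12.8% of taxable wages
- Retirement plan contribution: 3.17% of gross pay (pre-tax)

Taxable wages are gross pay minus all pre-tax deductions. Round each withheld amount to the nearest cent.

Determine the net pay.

$1931.38

Gross pay: 40 × $63.48 = $2539.20
403(b): $2539.20 × 0.0818 = $207.71
Retirement plan contribution: $2539.20 × 0.0317 = $80.49
Pre-tax total = $207.71 + $80.49 = $288.20
Taxable wages = $2539.20 − $288.20 = $2251.00
Federal tax withheld: $2251.00 × 0.128 = $288.13
Medicare: $2539.20 × 0.0124 = $31.49
Total deductions = $207.71 + $80.49 + $288.13 + $31.49 = $607.82
Net pay = $2539.20 − $607.82 = $1931.38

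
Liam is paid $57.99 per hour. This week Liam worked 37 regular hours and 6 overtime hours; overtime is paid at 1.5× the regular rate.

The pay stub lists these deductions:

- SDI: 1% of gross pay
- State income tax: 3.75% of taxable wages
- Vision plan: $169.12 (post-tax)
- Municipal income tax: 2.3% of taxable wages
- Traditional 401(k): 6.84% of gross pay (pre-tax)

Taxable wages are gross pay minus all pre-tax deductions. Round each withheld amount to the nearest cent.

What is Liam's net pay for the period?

$2,138.93

Regular pay: 37 × $57.99 = $2,145.63
Overtime pay: 6 × $57.99 × 1.5 = $521.91
Gross pay = $2,145.63 + $521.91 = $2,667.54
Traditional 401(k): $2,667.54 × 0.0684 = $182.46
Taxable wages = $2,667.54 − $182.46 = $2,485.08
State income tax: $2,485.08 × 0.0375 = $93.19
Municipal income tax: $2,485.08 × 0.023 = $57.16
SDI: $2,667.54 × 0.01 = $26.68
Vision plan: $169.12
Total deductions = $182.46 + $93.19 + $57.16 + $26.68 + $169.12 = $528.61
Net pay = $2,667.54 − $528.61 = $2,138.93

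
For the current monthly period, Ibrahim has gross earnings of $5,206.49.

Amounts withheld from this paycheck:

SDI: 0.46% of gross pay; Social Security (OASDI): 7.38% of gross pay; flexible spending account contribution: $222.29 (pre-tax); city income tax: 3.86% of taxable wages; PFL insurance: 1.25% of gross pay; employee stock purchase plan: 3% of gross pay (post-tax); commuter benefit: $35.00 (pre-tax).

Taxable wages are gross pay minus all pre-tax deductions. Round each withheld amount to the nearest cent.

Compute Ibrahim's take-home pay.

$4,128.70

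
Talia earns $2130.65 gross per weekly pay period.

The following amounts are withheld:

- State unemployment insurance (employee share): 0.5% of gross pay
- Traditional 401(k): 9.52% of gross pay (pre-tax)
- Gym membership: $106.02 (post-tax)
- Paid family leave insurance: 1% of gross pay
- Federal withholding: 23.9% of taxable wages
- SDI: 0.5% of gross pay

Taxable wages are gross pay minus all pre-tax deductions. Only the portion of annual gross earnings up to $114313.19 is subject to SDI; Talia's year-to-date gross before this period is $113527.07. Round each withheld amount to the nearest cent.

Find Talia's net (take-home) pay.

Traditional 401(k): $2130.65 × 0.0952 = $202.84
Taxable wages = $2130.65 − $202.84 = $1927.81
Federal withholding: $1927.81 × 0.239 = $460.75
State unemployment insurance (employee share): $2130.65 × 0.005 = $10.65
Paid family leave insurance: $2130.65 × 0.01 = $21.31
SDI: only $114313.19 − $113527.07 = $786.12 of this check is subject → $786.12 × 0.005 = $3.93
Gym membership: $106.02
Total deductions = $202.84 + $460.75 + $10.65 + $21.31 + $3.93 + $106.02 = $805.50
Net pay = $2130.65 − $805.50 = $1325.15

$1325.15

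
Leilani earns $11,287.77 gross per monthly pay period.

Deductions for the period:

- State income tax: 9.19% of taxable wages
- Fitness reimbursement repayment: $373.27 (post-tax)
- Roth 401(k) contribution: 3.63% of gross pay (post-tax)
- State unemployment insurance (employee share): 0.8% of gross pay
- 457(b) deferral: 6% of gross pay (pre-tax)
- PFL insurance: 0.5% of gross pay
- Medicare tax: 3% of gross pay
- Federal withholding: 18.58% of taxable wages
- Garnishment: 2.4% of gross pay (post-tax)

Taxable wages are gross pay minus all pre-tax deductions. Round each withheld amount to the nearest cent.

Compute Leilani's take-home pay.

$6,124.67

457(b) deferral: $11,287.77 × 0.06 = $677.27
Taxable wages = $11,287.77 − $677.27 = $10,610.50
State income tax: $10,610.50 × 0.0919 = $975.10
Federal withholding: $10,610.50 × 0.1858 = $1,971.43
PFL insurance: $11,287.77 × 0.005 = $56.44
Medicare tax: $11,287.77 × 0.03 = $338.63
State unemployment insurance (employee share): $11,287.77 × 0.008 = $90.30
Garnishment: $11,287.77 × 0.024 = $270.91
Roth 401(k) contribution: $11,287.77 × 0.0363 = $409.75
Fitness reimbursement repayment: $373.27
Total deductions = $677.27 + $975.10 + $1,971.43 + $56.44 + $338.63 + $90.30 + $270.91 + $409.75 + $373.27 = $5,163.10
Net pay = $11,287.77 − $5,163.10 = $6,124.67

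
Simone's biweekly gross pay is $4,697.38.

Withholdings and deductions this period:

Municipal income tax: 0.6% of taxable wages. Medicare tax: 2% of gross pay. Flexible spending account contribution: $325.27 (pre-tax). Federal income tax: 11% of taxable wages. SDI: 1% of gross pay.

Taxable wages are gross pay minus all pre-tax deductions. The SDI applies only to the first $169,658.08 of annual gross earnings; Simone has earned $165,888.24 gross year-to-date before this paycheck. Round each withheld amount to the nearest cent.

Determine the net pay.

$3,733.30

Flexible spending account contribution: $325.27
Taxable wages = $4,697.38 − $325.27 = $4,372.11
Federal income tax: $4,372.11 × 0.11 = $480.93
Municipal income tax: $4,372.11 × 0.006 = $26.23
Medicare tax: $4,697.38 × 0.02 = $93.95
SDI: only $169,658.08 − $165,888.24 = $3,769.84 of this check is subject → $3,769.84 × 0.01 = $37.70
Total deductions = $325.27 + $480.93 + $26.23 + $93.95 + $37.70 = $964.08
Net pay = $4,697.38 − $964.08 = $3,733.30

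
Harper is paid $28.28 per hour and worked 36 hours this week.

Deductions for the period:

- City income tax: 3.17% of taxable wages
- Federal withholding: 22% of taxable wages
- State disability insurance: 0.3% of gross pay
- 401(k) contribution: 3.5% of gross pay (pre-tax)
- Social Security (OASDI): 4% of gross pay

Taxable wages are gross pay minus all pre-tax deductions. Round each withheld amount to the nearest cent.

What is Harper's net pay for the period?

Gross pay: 36 × $28.28 = $1018.08
401(k) contribution: $1018.08 × 0.035 = $35.63
Taxable wages = $1018.08 − $35.63 = $982.45
City income tax: $982.45 × 0.0317 = $31.14
Federal withholding: $982.45 × 0.22 = $216.14
State disability insurance: $1018.08 × 0.003 = $3.05
Social Security (OASDI): $1018.08 × 0.04 = $40.72
Total deductions = $35.63 + $31.14 + $216.14 + $3.05 + $40.72 = $326.68
Net pay = $1018.08 − $326.68 = $691.40

$691.40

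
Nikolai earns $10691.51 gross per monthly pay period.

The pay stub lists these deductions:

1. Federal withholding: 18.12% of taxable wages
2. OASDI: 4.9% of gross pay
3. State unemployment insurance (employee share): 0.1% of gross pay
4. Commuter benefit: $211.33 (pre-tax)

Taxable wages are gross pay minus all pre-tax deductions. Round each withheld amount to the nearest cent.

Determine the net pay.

$8046.60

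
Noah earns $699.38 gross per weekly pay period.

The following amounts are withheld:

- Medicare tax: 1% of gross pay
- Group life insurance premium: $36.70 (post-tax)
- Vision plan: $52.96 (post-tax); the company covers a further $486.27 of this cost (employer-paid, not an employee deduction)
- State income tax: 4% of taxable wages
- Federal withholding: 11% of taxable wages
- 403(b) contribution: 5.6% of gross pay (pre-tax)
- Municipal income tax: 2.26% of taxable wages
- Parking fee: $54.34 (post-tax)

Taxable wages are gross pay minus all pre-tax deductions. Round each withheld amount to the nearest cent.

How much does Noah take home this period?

403(b) contribution: $699.38 × 0.056 = $39.17
Taxable wages = $699.38 − $39.17 = $660.21
State income tax: $660.21 × 0.04 = $26.41
Federal withholding: $660.21 × 0.11 = $72.62
Municipal income tax: $660.21 × 0.0226 = $14.92
Medicare tax: $699.38 × 0.01 = $6.99
Group life insurance premium: $36.70
Vision plan: $52.96
Parking fee: $54.34
(Employer's $486.27 toward vision plan is not withheld from the employee.)
Total deductions = $39.17 + $26.41 + $72.62 + $14.92 + $6.99 + $36.70 + $52.96 + $54.34 = $304.11
Net pay = $699.38 − $304.11 = $395.27

$395.27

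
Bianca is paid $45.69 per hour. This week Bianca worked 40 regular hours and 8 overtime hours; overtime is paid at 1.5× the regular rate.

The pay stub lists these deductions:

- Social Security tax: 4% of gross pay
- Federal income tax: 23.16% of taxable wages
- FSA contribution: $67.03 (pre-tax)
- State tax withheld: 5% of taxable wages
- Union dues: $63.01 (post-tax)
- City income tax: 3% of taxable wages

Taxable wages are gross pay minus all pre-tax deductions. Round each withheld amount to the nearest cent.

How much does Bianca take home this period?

$1,431.36

Regular pay: 40 × $45.69 = $1,827.60
Overtime pay: 8 × $45.69 × 1.5 = $548.28
Gross pay = $1,827.60 + $548.28 = $2,375.88
FSA contribution: $67.03
Taxable wages = $2,375.88 − $67.03 = $2,308.85
City income tax: $2,308.85 × 0.03 = $69.27
Federal income tax: $2,308.85 × 0.2316 = $534.73
State tax withheld: $2,308.85 × 0.05 = $115.44
Social Security tax: $2,375.88 × 0.04 = $95.04
Union dues: $63.01
Total deductions = $67.03 + $69.27 + $534.73 + $115.44 + $95.04 + $63.01 = $944.52
Net pay = $2,375.88 − $944.52 = $1,431.36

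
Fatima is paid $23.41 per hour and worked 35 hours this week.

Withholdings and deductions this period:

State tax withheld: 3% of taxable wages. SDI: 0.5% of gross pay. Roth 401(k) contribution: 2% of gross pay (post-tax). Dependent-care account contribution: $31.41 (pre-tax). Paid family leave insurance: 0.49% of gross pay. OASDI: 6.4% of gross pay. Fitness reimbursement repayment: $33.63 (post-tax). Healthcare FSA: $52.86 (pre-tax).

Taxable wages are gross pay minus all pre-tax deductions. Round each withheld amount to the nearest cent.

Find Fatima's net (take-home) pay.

$602.46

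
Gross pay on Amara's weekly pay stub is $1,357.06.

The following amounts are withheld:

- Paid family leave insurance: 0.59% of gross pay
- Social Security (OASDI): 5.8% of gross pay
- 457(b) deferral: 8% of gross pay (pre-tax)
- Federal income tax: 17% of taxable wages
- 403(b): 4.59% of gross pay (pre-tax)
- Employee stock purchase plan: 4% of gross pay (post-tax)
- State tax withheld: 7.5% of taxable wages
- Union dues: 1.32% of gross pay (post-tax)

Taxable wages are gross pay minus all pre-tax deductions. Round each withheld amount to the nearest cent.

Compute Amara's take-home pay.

457(b) deferral: $1,357.06 × 0.08 = $108.56
403(b): $1,357.06 × 0.0459 = $62.29
Pre-tax total = $108.56 + $62.29 = $170.85
Taxable wages = $1,357.06 − $170.85 = $1,186.21
State tax withheld: $1,186.21 × 0.075 = $88.97
Federal income tax: $1,186.21 × 0.17 = $201.66
Social Security (OASDI): $1,357.06 × 0.058 = $78.71
Paid family leave insurance: $1,357.06 × 0.0059 = $8.01
Employee stock purchase plan: $1,357.06 × 0.04 = $54.28
Union dues: $1,357.06 × 0.0132 = $17.91
Total deductions = $108.56 + $62.29 + $88.97 + $201.66 + $78.71 + $8.01 + $54.28 + $17.91 = $620.39
Net pay = $1,357.06 − $620.39 = $736.67

$736.67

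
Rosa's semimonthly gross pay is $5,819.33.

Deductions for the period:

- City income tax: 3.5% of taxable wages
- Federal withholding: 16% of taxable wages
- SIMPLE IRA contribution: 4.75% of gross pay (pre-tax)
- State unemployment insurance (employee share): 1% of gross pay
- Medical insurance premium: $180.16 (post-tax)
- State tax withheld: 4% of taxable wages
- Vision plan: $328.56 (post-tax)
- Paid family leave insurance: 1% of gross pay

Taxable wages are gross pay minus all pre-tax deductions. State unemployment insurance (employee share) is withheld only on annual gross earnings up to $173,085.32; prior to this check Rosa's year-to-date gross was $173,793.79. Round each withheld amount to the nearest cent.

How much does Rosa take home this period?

$3,673.41

SIMPLE IRA contribution: $5,819.33 × 0.0475 = $276.42
Taxable wages = $5,819.33 − $276.42 = $5,542.91
State tax withheld: $5,542.91 × 0.04 = $221.72
City income tax: $5,542.91 × 0.035 = $194.00
Federal withholding: $5,542.91 × 0.16 = $886.87
Paid family leave insurance: $5,819.33 × 0.01 = $58.19
State unemployment insurance (employee share): annual cap $173,085.32 already reached (YTD $173,793.79), so $0.00
Vision plan: $328.56
Medical insurance premium: $180.16
Total deductions = $276.42 + $221.72 + $194.00 + $886.87 + $58.19 + $0.00 + $328.56 + $180.16 = $2,145.92
Net pay = $5,819.33 − $2,145.92 = $3,673.41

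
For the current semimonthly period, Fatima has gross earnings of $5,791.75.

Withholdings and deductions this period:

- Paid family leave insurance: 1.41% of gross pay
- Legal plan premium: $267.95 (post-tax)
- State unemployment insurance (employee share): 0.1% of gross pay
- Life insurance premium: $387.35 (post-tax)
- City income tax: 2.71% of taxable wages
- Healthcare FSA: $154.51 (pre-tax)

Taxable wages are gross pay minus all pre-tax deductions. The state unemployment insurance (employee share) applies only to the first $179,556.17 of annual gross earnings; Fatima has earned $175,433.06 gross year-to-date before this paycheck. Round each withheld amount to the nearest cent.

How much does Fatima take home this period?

Healthcare FSA: $154.51
Taxable wages = $5,791.75 − $154.51 = $5,637.24
City income tax: $5,637.24 × 0.0271 = $152.77
State unemployment insurance (employee share): only $179,556.17 − $175,433.06 = $4,123.11 of this check is subject → $4,123.11 × 0.001 = $4.12
Paid family leave insurance: $5,791.75 × 0.0141 = $81.66
Life insurance premium: $387.35
Legal plan premium: $267.95
Total deductions = $154.51 + $152.77 + $4.12 + $81.66 + $387.35 + $267.95 = $1,048.36
Net pay = $5,791.75 − $1,048.36 = $4,743.39

$4,743.39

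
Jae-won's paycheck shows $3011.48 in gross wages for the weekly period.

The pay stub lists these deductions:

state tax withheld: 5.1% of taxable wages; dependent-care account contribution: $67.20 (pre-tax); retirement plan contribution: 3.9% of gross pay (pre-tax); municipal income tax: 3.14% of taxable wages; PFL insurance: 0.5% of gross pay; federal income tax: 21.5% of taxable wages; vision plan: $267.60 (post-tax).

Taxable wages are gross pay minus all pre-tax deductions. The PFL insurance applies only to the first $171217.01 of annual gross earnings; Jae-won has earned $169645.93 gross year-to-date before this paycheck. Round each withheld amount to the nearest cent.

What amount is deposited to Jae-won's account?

$1710.67

Retirement plan contribution: $3011.48 × 0.039 = $117.45
Dependent-care account contribution: $67.20
Pre-tax total = $117.45 + $67.20 = $184.65
Taxable wages = $3011.48 − $184.65 = $2826.83
State tax withheld: $2826.83 × 0.051 = $144.17
Municipal income tax: $2826.83 × 0.0314 = $88.76
Federal income tax: $2826.83 × 0.215 = $607.77
PFL insurance: only $171217.01 − $169645.93 = $1571.08 of this check is subject → $1571.08 × 0.005 = $7.86
Vision plan: $267.60
Total deductions = $117.45 + $67.20 + $144.17 + $88.76 + $607.77 + $7.86 + $267.60 = $1300.81
Net pay = $3011.48 − $1300.81 = $1710.67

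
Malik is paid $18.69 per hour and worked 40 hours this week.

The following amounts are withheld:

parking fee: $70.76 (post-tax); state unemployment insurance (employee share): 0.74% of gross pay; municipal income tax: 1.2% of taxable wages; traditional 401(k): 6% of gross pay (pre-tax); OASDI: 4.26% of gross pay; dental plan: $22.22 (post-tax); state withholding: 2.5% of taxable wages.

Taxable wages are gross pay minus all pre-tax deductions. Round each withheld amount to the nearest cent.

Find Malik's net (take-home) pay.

$546.38

Gross pay: 40 × $18.69 = $747.60
Traditional 401(k): $747.60 × 0.06 = $44.86
Taxable wages = $747.60 − $44.86 = $702.74
State withholding: $702.74 × 0.025 = $17.57
Municipal income tax: $702.74 × 0.012 = $8.43
OASDI: $747.60 × 0.0426 = $31.85
State unemployment insurance (employee share): $747.60 × 0.0074 = $5.53
Dental plan: $22.22
Parking fee: $70.76
Total deductions = $44.86 + $17.57 + $8.43 + $31.85 + $5.53 + $22.22 + $70.76 = $201.22
Net pay = $747.60 − $201.22 = $546.38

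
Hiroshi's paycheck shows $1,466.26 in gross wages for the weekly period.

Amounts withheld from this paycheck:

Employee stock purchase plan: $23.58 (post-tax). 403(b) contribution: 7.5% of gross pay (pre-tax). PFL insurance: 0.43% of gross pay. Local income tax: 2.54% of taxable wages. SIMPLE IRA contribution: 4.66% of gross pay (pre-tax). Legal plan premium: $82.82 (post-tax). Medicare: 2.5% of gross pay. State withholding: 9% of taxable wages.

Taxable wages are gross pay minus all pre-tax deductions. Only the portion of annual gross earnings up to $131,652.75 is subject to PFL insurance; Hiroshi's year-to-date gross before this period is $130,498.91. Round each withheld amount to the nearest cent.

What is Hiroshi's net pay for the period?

403(b) contribution: $1,466.26 × 0.075 = $109.97
SIMPLE IRA contribution: $1,466.26 × 0.0466 = $68.33
Pre-tax total = $109.97 + $68.33 = $178.30
Taxable wages = $1,466.26 − $178.30 = $1,287.96
State withholding: $1,287.96 × 0.09 = $115.92
Local income tax: $1,287.96 × 0.0254 = $32.71
PFL insurance: only $131,652.75 − $130,498.91 = $1,153.84 of this check is subject → $1,153.84 × 0.0043 = $4.96
Medicare: $1,466.26 × 0.025 = $36.66
Employee stock purchase plan: $23.58
Legal plan premium: $82.82
Total deductions = $109.97 + $68.33 + $115.92 + $32.71 + $4.96 + $36.66 + $23.58 + $82.82 = $474.95
Net pay = $1,466.26 − $474.95 = $991.31

$991.31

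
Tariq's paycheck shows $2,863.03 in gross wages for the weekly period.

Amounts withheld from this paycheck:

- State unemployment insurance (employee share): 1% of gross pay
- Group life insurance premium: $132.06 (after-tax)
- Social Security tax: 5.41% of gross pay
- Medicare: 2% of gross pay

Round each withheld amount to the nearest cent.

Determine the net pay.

$2,490.19

Medicare: $2,863.03 × 0.02 = $57.26
Social Security tax: $2,863.03 × 0.0541 = $154.89
State unemployment insurance (employee share): $2,863.03 × 0.01 = $28.63
Group life insurance premium: $132.06
Total deductions = $57.26 + $154.89 + $28.63 + $132.06 = $372.84
Net pay = $2,863.03 − $372.84 = $2,490.19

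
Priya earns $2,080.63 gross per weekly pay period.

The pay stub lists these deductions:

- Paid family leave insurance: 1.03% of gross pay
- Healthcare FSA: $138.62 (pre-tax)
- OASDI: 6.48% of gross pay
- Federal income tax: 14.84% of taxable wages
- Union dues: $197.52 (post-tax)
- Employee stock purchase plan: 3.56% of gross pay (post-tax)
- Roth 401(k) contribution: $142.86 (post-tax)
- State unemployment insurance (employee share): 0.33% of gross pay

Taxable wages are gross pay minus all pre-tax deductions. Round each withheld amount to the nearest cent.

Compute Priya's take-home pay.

Healthcare FSA: $138.62
Taxable wages = $2,080.63 − $138.62 = $1,942.01
Federal income tax: $1,942.01 × 0.1484 = $288.19
Paid family leave insurance: $2,080.63 × 0.0103 = $21.43
OASDI: $2,080.63 × 0.0648 = $134.82
State unemployment insurance (employee share): $2,080.63 × 0.0033 = $6.87
Roth 401(k) contribution: $142.86
Union dues: $197.52
Employee stock purchase plan: $2,080.63 × 0.0356 = $74.07
Total deductions = $138.62 + $288.19 + $21.43 + $134.82 + $6.87 + $142.86 + $197.52 + $74.07 = $1,004.38
Net pay = $2,080.63 − $1,004.38 = $1,076.25

$1,076.25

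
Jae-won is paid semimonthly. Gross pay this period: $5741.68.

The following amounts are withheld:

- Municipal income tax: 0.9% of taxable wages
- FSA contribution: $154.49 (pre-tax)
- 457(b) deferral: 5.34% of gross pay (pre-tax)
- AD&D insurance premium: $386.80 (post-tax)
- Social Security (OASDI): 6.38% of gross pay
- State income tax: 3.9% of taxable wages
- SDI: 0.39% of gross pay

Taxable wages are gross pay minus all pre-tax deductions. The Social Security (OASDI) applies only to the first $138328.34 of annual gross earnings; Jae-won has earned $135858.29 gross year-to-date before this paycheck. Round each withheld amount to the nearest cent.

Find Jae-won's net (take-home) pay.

$4460.33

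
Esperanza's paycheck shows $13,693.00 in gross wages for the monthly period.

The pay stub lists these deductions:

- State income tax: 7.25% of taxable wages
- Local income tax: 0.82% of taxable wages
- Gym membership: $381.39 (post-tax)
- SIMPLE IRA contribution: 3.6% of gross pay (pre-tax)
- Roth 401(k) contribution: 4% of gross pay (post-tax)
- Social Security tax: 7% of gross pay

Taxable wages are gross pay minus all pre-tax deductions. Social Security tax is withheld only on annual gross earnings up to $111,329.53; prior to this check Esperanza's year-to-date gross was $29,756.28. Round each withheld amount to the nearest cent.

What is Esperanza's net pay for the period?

SIMPLE IRA contribution: $13,693.00 × 0.036 = $492.95
Taxable wages = $13,693.00 − $492.95 = $13,200.05
State income tax: $13,200.05 × 0.0725 = $957.00
Local income tax: $13,200.05 × 0.0082 = $108.24
Social Security tax: cap not yet reached, full $13,693.00 is subject → $13,693.00 × 0.07 = $958.51
Gym membership: $381.39
Roth 401(k) contribution: $13,693.00 × 0.04 = $547.72
Total deductions = $492.95 + $957.00 + $108.24 + $958.51 + $381.39 + $547.72 = $3,445.81
Net pay = $13,693.00 − $3,445.81 = $10,247.19

$10,247.19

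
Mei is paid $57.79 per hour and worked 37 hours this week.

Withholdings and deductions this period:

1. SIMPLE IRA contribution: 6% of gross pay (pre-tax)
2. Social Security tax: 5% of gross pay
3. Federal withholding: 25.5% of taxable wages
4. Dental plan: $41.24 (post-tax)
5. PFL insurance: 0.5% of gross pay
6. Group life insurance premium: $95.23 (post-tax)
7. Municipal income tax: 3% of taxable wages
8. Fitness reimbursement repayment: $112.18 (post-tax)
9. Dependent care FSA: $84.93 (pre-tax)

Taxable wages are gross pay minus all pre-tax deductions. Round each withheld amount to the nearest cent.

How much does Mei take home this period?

Gross pay: 37 × $57.79 = $2,138.23
SIMPLE IRA contribution: $2,138.23 × 0.06 = $128.29
Dependent care FSA: $84.93
Pre-tax total = $128.29 + $84.93 = $213.22
Taxable wages = $2,138.23 − $213.22 = $1,925.01
Municipal income tax: $1,925.01 × 0.03 = $57.75
Federal withholding: $1,925.01 × 0.255 = $490.88
PFL insurance: $2,138.23 × 0.005 = $10.69
Social Security tax: $2,138.23 × 0.05 = $106.91
Dental plan: $41.24
Fitness reimbursement repayment: $112.18
Group life insurance premium: $95.23
Total deductions = $128.29 + $84.93 + $57.75 + $490.88 + $10.69 + $106.91 + $41.24 + $112.18 + $95.23 = $1,128.10
Net pay = $2,138.23 − $1,128.10 = $1,010.13

$1,010.13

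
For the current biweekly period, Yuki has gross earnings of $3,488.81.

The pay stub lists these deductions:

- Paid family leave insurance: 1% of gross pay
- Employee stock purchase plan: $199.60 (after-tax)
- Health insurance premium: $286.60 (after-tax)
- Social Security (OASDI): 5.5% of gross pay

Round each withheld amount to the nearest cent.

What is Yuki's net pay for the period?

Paid family leave insurance: $3,488.81 × 0.01 = $34.89
Social Security (OASDI): $3,488.81 × 0.055 = $191.88
Employee stock purchase plan: $199.60
Health insurance premium: $286.60
Total deductions = $34.89 + $191.88 + $199.60 + $286.60 = $712.97
Net pay = $3,488.81 − $712.97 = $2,775.84

$2,775.84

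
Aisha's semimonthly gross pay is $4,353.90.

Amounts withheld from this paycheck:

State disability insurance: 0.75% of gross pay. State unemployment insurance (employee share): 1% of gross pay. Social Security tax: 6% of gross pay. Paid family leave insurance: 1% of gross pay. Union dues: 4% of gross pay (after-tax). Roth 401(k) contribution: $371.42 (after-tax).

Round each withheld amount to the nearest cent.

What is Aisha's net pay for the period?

Social Security tax: $4,353.90 × 0.06 = $261.23
State disability insurance: $4,353.90 × 0.0075 = $32.65
Paid family leave insurance: $4,353.90 × 0.01 = $43.54
State unemployment insurance (employee share): $4,353.90 × 0.01 = $43.54
Union dues: $4,353.90 × 0.04 = $174.16
Roth 401(k) contribution: $371.42
Total deductions = $261.23 + $32.65 + $43.54 + $43.54 + $174.16 + $371.42 = $926.54
Net pay = $4,353.90 − $926.54 = $3,427.36

$3,427.36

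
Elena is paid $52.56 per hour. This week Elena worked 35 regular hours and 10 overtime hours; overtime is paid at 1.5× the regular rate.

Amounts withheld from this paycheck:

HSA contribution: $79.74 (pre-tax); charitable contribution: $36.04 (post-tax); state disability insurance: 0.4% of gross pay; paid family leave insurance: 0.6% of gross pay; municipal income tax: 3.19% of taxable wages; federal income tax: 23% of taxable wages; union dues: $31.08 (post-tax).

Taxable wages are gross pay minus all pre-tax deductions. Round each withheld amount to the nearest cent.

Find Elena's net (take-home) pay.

$1,787.47

Regular pay: 35 × $52.56 = $1,839.60
Overtime pay: 10 × $52.56 × 1.5 = $788.40
Gross pay = $1,839.60 + $788.40 = $2,628.00
HSA contribution: $79.74
Taxable wages = $2,628.00 − $79.74 = $2,548.26
Federal income tax: $2,548.26 × 0.23 = $586.10
Municipal income tax: $2,548.26 × 0.0319 = $81.29
Paid family leave insurance: $2,628.00 × 0.006 = $15.77
State disability insurance: $2,628.00 × 0.004 = $10.51
Charitable contribution: $36.04
Union dues: $31.08
Total deductions = $79.74 + $586.10 + $81.29 + $15.77 + $10.51 + $36.04 + $31.08 = $840.53
Net pay = $2,628.00 − $840.53 = $1,787.47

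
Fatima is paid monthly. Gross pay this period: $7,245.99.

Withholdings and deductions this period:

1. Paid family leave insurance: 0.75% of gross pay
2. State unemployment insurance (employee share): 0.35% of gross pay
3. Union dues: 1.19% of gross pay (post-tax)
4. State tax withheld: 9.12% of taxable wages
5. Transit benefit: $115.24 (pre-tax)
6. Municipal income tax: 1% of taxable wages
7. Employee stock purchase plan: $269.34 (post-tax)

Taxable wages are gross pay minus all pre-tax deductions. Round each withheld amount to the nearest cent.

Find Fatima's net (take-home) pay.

Transit benefit: $115.24
Taxable wages = $7,245.99 − $115.24 = $7,130.75
Municipal income tax: $7,130.75 × 0.01 = $71.31
State tax withheld: $7,130.75 × 0.0912 = $650.32
Paid family leave insurance: $7,245.99 × 0.0075 = $54.34
State unemployment insurance (employee share): $7,245.99 × 0.0035 = $25.36
Employee stock purchase plan: $269.34
Union dues: $7,245.99 × 0.0119 = $86.23
Total deductions = $115.24 + $71.31 + $650.32 + $54.34 + $25.36 + $269.34 + $86.23 = $1,272.14
Net pay = $7,245.99 − $1,272.14 = $5,973.85

$5,973.85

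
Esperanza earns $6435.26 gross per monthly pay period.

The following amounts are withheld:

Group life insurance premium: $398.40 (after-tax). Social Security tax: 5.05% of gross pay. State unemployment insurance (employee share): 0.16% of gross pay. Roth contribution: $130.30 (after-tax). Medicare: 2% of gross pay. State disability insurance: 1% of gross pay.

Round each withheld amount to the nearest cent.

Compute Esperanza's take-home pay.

Social Security tax: $6435.26 × 0.0505 = $324.98
State disability insurance: $6435.26 × 0.01 = $64.35
State unemployment insurance (employee share): $6435.26 × 0.0016 = $10.30
Medicare: $6435.26 × 0.02 = $128.71
Roth contribution: $130.30
Group life insurance premium: $398.40
Total deductions = $324.98 + $64.35 + $10.30 + $128.71 + $130.30 + $398.40 = $1057.04
Net pay = $6435.26 − $1057.04 = $5378.22

$5378.22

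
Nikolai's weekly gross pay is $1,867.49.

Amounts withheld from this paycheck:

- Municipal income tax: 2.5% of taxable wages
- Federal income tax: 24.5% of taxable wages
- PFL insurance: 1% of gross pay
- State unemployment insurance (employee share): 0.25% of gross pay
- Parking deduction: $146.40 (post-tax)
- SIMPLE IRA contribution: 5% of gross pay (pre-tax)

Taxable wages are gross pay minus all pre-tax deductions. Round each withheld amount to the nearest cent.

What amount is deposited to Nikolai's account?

SIMPLE IRA contribution: $1,867.49 × 0.05 = $93.37
Taxable wages = $1,867.49 − $93.37 = $1,774.12
Municipal income tax: $1,774.12 × 0.025 = $44.35
Federal income tax: $1,774.12 × 0.245 = $434.66
PFL insurance: $1,867.49 × 0.01 = $18.67
State unemployment insurance (employee share): $1,867.49 × 0.0025 = $4.67
Parking deduction: $146.40
Total deductions = $93.37 + $44.35 + $434.66 + $18.67 + $4.67 + $146.40 = $742.12
Net pay = $1,867.49 − $742.12 = $1,125.37

$1,125.37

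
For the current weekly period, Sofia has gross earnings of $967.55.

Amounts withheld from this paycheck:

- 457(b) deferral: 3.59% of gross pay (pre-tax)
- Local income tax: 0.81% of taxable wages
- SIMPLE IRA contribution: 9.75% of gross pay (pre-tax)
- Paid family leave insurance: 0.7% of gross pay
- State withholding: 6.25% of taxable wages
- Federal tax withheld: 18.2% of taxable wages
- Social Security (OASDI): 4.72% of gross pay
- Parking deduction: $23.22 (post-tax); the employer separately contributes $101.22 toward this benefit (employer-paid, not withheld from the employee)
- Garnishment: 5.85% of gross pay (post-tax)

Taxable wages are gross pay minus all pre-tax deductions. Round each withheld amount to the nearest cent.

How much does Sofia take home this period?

$494.42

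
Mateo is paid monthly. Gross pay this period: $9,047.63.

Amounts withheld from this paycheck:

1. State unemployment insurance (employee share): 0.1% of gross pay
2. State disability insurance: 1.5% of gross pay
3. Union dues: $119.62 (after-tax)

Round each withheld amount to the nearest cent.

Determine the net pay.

State disability insurance: $9,047.63 × 0.015 = $135.71
State unemployment insurance (employee share): $9,047.63 × 0.001 = $9.05
Union dues: $119.62
Total deductions = $135.71 + $9.05 + $119.62 = $264.38
Net pay = $9,047.63 − $264.38 = $8,783.25

$8,783.25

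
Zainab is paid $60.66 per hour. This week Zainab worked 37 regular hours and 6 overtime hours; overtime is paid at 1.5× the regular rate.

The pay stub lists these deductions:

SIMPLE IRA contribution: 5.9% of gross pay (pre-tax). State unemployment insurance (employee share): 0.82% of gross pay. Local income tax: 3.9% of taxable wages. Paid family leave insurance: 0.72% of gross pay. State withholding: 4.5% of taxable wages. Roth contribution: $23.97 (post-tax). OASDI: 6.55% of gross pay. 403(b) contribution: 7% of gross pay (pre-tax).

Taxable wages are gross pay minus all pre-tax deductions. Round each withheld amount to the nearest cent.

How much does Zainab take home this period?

$1,976.53

Regular pay: 37 × $60.66 = $2,244.42
Overtime pay: 6 × $60.66 × 1.5 = $545.94
Gross pay = $2,244.42 + $545.94 = $2,790.36
403(b) contribution: $2,790.36 × 0.07 = $195.33
SIMPLE IRA contribution: $2,790.36 × 0.059 = $164.63
Pre-tax total = $195.33 + $164.63 = $359.96
Taxable wages = $2,790.36 − $359.96 = $2,430.40
State withholding: $2,430.40 × 0.045 = $109.37
Local income tax: $2,430.40 × 0.039 = $94.79
Paid family leave insurance: $2,790.36 × 0.0072 = $20.09
State unemployment insurance (employee share): $2,790.36 × 0.0082 = $22.88
OASDI: $2,790.36 × 0.0655 = $182.77
Roth contribution: $23.97
Total deductions = $195.33 + $164.63 + $109.37 + $94.79 + $20.09 + $22.88 + $182.77 + $23.97 = $813.83
Net pay = $2,790.36 − $813.83 = $1,976.53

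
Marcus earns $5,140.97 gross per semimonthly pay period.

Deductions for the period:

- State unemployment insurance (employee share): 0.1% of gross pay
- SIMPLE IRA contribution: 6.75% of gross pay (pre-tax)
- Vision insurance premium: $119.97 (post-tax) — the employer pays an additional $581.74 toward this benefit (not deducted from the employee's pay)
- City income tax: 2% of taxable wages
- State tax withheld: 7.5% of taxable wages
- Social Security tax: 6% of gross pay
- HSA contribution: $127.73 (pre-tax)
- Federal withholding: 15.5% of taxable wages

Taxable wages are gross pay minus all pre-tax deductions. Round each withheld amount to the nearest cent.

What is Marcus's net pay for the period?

$3,066.10

SIMPLE IRA contribution: $5,140.97 × 0.0675 = $347.02
HSA contribution: $127.73
Pre-tax total = $347.02 + $127.73 = $474.75
Taxable wages = $5,140.97 − $474.75 = $4,666.22
Federal withholding: $4,666.22 × 0.155 = $723.26
State tax withheld: $4,666.22 × 0.075 = $349.97
City income tax: $4,666.22 × 0.02 = $93.32
Social Security tax: $5,140.97 × 0.06 = $308.46
State unemployment insurance (employee share): $5,140.97 × 0.001 = $5.14
Vision insurance premium: $119.97
(Employer's $581.74 toward vision insurance premium is not withheld from the employee.)
Total deductions = $347.02 + $127.73 + $723.26 + $349.97 + $93.32 + $308.46 + $5.14 + $119.97 = $2,074.87
Net pay = $5,140.97 − $2,074.87 = $3,066.10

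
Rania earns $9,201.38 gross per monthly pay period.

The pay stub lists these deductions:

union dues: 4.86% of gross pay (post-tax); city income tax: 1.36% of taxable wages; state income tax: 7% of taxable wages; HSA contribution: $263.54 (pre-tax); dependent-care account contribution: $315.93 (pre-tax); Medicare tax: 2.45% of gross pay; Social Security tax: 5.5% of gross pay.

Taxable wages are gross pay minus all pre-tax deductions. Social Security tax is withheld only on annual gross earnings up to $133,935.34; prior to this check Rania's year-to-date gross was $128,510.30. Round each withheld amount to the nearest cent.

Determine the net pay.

$6,930.12

Dependent-care account contribution: $315.93
HSA contribution: $263.54
Pre-tax total = $315.93 + $263.54 = $579.47
Taxable wages = $9,201.38 − $579.47 = $8,621.91
City income tax: $8,621.91 × 0.0136 = $117.26
State income tax: $8,621.91 × 0.07 = $603.53
Medicare tax: $9,201.38 × 0.0245 = $225.43
Social Security tax: only $133,935.34 − $128,510.30 = $5,425.04 of this check is subject → $5,425.04 × 0.055 = $298.38
Union dues: $9,201.38 × 0.0486 = $447.19
Total deductions = $315.93 + $263.54 + $117.26 + $603.53 + $225.43 + $298.38 + $447.19 = $2,271.26
Net pay = $9,201.38 − $2,271.26 = $6,930.12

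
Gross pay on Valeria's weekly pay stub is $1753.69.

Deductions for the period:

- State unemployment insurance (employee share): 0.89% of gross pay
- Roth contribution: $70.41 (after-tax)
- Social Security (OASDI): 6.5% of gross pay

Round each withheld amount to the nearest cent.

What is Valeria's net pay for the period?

$1553.68

Social Security (OASDI): $1753.69 × 0.065 = $113.99
State unemployment insurance (employee share): $1753.69 × 0.0089 = $15.61
Roth contribution: $70.41
Total deductions = $113.99 + $15.61 + $70.41 = $200.01
Net pay = $1753.69 − $200.01 = $1553.68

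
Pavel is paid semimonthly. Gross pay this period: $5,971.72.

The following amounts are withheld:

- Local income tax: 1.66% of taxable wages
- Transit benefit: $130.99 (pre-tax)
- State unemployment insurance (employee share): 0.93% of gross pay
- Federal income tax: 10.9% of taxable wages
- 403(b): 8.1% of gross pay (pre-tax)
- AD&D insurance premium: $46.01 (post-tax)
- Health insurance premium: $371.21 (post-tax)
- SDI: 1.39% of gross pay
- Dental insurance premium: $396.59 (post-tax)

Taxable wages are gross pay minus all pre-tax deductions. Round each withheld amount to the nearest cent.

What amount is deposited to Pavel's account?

Transit benefit: $130.99
403(b): $5,971.72 × 0.081 = $483.71
Pre-tax total = $130.99 + $483.71 = $614.70
Taxable wages = $5,971.72 − $614.70 = $5,357.02
Federal income tax: $5,357.02 × 0.109 = $583.92
Local income tax: $5,357.02 × 0.0166 = $88.93
State unemployment insurance (employee share): $5,971.72 × 0.0093 = $55.54
SDI: $5,971.72 × 0.0139 = $83.01
Dental insurance premium: $396.59
AD&D insurance premium: $46.01
Health insurance premium: $371.21
Total deductions = $130.99 + $483.71 + $583.92 + $88.93 + $55.54 + $83.01 + $396.59 + $46.01 + $371.21 = $2,239.91
Net pay = $5,971.72 − $2,239.91 = $3,731.81

$3,731.81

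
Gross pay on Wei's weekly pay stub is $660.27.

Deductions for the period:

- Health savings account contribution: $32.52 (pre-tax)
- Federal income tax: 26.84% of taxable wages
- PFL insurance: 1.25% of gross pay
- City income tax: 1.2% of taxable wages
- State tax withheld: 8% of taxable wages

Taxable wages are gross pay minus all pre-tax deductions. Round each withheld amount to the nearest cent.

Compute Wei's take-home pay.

$393.26

Health savings account contribution: $32.52
Taxable wages = $660.27 − $32.52 = $627.75
City income tax: $627.75 × 0.012 = $7.53
Federal income tax: $627.75 × 0.2684 = $168.49
State tax withheld: $627.75 × 0.08 = $50.22
PFL insurance: $660.27 × 0.0125 = $8.25
Total deductions = $32.52 + $7.53 + $168.49 + $50.22 + $8.25 = $267.01
Net pay = $660.27 − $267.01 = $393.26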